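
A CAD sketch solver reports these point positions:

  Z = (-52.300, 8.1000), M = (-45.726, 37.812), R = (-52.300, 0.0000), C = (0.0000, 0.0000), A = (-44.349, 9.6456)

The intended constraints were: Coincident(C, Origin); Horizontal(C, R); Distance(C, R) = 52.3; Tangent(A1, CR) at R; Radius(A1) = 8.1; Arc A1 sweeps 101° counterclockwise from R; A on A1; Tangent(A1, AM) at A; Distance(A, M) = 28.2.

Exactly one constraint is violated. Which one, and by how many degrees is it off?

Tangent(A1, AM) at A — off by 8.20°.

C = (0.00, 0.00) ✓; C.y = 0.00, R.y = 0.00 ✓; |CR| = 52.30 ✓; ∠(ZR, RC) = 90.00° ✓; |ZR| = 8.100 ✓; bearing(Z→A) − bearing(Z→R) = 101.0° ✓; |ZA| = 8.100 ✓; ∠(ZA, AM) = 98.20° ✗; |AM| = 28.20 ✓.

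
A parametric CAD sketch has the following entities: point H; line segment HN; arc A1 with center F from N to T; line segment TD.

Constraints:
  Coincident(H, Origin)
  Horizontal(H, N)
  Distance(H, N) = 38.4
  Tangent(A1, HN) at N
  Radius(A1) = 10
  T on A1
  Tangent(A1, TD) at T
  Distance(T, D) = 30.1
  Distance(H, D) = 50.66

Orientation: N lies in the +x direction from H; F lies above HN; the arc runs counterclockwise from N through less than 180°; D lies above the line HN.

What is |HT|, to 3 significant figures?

49.3

Checks: |HN| = 38.40 ✓; ∠(FN, NH) = 90.00° ✓; |FT| = 10.00 ✓; ∠(FT, TD) = 90.00° ✓; |TD| = 30.10 ✓; |HD| = 50.66 ✓.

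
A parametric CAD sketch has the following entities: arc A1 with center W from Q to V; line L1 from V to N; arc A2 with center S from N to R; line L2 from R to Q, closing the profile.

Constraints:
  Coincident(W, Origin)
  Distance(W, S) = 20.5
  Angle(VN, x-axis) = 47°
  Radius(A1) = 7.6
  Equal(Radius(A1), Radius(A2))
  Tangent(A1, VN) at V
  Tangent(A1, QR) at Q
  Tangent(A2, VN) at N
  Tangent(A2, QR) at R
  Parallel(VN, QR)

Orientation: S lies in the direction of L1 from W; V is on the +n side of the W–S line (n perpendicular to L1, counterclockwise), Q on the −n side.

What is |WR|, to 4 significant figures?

21.86

The slot axis is L1's direction at 47.0°, so u = (cos 47.0°, sin 47.0°) = (0.6820, 0.7314) and n = (−sin 47.0°, cos 47.0°) = (-0.7314, 0.6820). W is at the origin and S lies 20.5 along u from W, so S = 20.5·u = (13.98, 14.99). Tangency of A1 to both parallel lines with radius 7.6 puts V and Q at W ± 7.6·n: V = (-5.558, 5.183), Q = (5.558, -5.183). Equal radii place N and R the same way about S: N = S + 7.6·n = (8.423, 20.18), R = S − 7.6·n = (19.54, 9.810). Then |WR| = |R − W| = 21.86.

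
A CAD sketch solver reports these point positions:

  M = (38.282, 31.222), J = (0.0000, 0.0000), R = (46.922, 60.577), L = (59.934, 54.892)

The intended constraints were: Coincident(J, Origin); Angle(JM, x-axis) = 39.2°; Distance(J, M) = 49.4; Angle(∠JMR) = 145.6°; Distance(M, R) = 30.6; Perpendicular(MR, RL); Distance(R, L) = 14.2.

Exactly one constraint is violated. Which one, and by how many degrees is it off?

Perpendicular(MR, RL) — off by 7.20°.

J = (0.00, 0.00) ✓; JM at 39.20° ✓; |JM| = 49.40 ✓; ∠JMR = 145.6° ✓; |MR| = 30.60 ✓; ∠(MR, RL) = 97.20° ✗; |RL| = 14.20 ✓.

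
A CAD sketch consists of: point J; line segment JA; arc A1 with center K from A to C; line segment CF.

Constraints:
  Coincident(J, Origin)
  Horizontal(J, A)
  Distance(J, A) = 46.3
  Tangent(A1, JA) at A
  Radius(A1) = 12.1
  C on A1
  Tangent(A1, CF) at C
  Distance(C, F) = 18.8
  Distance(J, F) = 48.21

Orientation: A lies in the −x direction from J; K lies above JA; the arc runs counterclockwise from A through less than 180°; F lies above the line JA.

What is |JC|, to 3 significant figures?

36.7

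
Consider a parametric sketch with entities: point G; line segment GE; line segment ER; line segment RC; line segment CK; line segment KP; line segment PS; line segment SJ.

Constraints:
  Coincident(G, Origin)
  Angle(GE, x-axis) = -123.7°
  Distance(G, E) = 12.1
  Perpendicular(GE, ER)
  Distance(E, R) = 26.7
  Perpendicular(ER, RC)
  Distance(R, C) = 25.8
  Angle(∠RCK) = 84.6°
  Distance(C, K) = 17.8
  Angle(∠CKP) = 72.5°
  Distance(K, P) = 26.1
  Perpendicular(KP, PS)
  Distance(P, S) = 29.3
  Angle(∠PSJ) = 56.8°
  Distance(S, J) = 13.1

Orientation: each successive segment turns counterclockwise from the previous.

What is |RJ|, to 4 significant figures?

20.64

G is at the origin; GE runs at -123.7° with length 12.1, so E = (-6.714, -10.07). GE is perpendicular to ER, so ER runs at -33.70°; with |ER| = 26.7, R = (15.50, -24.88). ER ⟂ RC, so RC runs at 56.30°; with |RC| = 25.8, C = (29.81, -3.417). ∠RCK = 84.6° gives CK at 151.7° from the x-axis; with |CK| = 17.8, K = (14.14, 5.022). ∠CKP = 72.5° gives KP at -100.8° from the x-axis; with |KP| = 26.1, P = (9.251, -20.62). KP is perpendicular to PS, so PS runs at -10.80°; with |PS| = 29.3, S = (38.03, -26.11). ∠PSJ = 56.8° gives SJ at 112.4° from the x-axis; with |SJ| = 13.1, J = (33.04, -13.99). Then |RJ| = |J − R| = 20.64.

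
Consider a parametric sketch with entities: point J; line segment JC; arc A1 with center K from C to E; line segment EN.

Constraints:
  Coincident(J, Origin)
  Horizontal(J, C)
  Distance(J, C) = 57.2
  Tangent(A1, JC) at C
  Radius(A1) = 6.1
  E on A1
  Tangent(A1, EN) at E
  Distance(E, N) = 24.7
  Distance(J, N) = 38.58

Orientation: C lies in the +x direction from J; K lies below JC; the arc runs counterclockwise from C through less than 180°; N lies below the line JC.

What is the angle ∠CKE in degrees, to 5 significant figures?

40.312°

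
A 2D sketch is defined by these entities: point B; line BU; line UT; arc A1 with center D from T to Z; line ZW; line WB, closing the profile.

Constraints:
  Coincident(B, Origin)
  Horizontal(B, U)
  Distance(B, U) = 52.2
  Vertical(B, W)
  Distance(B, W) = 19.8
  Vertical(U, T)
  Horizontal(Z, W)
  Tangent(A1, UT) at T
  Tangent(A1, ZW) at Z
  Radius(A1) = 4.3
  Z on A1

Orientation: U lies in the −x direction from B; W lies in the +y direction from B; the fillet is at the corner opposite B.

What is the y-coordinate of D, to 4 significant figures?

15.50

B is at the origin; B and U share the same y with |BU| = 52.2 and U on the −x side, so U = (-52.20, 0.000). BW is vertical with |BW| = 19.8 and W on the +y side, so W = (0.000, 19.80). The virtual corner opposite B is at (-52.20, 19.80). A1 meets UT tangentially, so DT is at right angles to UT and tangency of A1 to ZW means the radius DZ is perpendicular to ZW, with radius 4.3, so the center D sits 4.3 in from both sides at D = (-47.90, 15.50). So D.y = 15.50.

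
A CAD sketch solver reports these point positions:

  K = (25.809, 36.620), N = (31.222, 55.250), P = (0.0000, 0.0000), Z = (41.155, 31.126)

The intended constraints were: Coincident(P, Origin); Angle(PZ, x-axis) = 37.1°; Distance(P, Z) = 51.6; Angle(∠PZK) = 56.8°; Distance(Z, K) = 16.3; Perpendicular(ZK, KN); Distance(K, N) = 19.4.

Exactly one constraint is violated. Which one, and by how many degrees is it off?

Perpendicular(ZK, KN) — off by 3.50°.

P = (0.00, 0.00) ✓; PZ at 37.10° ✓; |PZ| = 51.60 ✓; ∠PZK = 56.80° ✓; |ZK| = 16.30 ✓; ∠(ZK, KN) = 86.50° ✗; |KN| = 19.40 ✓.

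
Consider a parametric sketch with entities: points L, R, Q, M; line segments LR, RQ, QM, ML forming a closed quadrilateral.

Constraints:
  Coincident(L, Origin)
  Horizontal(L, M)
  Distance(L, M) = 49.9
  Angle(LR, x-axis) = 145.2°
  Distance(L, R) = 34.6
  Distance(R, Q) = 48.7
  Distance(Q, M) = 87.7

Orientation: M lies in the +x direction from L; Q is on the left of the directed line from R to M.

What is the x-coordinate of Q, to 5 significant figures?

-9.4226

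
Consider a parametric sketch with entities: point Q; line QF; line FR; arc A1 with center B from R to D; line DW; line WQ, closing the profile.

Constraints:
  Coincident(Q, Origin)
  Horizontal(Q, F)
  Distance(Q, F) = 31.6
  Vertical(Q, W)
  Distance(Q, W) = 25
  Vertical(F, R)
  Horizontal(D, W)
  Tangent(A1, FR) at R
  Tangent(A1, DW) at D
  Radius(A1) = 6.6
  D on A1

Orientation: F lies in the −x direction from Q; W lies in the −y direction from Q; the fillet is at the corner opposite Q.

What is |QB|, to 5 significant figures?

31.041

Q is at the origin; QF is horizontal with |QF| = 31.6 and F on the −x side, so F = (-31.600, 0.0000). QW is vertical with |QW| = 25.0 and W on the −y side, so W = (0.0000, -25.000). The virtual corner opposite Q is at (-31.600, -25.000). A1 meets FR tangentially, so BR is at right angles to FR and tangency of A1 to DW means the radius BD is perpendicular to DW, with radius 6.6, so the center B sits 6.6 in from both sides at B = (-25.000, -18.400). Then |QB| = |B − Q| = 31.041.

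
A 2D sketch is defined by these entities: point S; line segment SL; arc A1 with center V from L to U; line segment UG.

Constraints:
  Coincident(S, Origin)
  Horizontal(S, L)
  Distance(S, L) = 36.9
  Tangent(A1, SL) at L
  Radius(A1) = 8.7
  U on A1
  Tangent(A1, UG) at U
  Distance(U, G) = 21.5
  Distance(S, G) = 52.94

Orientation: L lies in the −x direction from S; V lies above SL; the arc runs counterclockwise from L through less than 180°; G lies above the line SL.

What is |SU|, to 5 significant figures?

33.012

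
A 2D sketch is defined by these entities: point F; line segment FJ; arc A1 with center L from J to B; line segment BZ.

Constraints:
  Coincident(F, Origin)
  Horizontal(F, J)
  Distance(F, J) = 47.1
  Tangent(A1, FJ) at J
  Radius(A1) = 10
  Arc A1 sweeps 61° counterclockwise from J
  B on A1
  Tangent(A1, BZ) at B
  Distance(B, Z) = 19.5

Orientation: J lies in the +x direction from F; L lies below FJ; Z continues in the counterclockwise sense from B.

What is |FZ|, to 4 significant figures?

36.45

On A1, J sits at bearing 90° from L; a 61° counterclockwise sweep puts B at bearing 151°, so B = L + 10.0·(cos 151°, sin 151°) = (38.35, -5.152). Tangency of A1 to BZ means the radius LB is perpendicular to BZ, so BZ runs along (−sin 151°, cos 151°); with |BZ| = 19.5, Z = (28.90, -22.21). Then |FZ| = |Z − F| = 36.45.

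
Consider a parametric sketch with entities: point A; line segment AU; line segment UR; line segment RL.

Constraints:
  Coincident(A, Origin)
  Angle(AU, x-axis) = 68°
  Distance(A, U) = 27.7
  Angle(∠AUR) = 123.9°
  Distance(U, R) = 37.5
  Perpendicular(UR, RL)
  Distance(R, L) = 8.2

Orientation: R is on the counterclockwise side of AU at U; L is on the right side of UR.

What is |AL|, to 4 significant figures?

61.45

∠AUR = 123.9°, so UR runs at 68.0° + (180° − 123.9°) = 124.1° from the x-axis; with |UR| = 37.5, R = U + 37.5·(cos 124.1°, sin 124.1°) = (-10.65, 56.74). The perpendicularity gives RL at right angles to UR; with |RL| = 8.2 on the right of UR, L = R + 8.2·(0.8281, 0.5606) = (-3.857, 61.33). Then |AL| = |L − A| = 61.45.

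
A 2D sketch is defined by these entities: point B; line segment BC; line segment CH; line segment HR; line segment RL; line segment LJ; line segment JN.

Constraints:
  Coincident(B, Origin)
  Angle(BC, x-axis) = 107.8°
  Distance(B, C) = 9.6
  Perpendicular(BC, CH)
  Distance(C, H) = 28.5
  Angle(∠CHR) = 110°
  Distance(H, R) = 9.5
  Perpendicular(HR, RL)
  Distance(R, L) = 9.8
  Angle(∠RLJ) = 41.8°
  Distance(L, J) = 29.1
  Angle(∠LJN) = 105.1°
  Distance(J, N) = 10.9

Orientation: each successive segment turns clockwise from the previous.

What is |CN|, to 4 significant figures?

48.16

B is at the origin; BC runs at 107.8° with length 9.6, so C = (-2.935, 9.140). The perpendicularity gives CH at right angles to BC, so CH runs at 17.80°; with |CH| = 28.5, H = (24.20, 17.85). ∠CHR = 110.0° gives HR at -52.20° from the x-axis; with |HR| = 9.5, R = (30.02, 10.35). HR is perpendicular to RL, so RL runs at -142.2°; with |RL| = 9.8, L = (22.28, 4.340). ∠RLJ = 41.8° gives LJ at 79.60° from the x-axis; with |LJ| = 29.1, J = (27.53, 32.96). ∠LJN = 105.1° gives JN at 4.700° from the x-axis; with |JN| = 10.9, N = (38.40, 33.85). Then |CN| = |N − C| = 48.16.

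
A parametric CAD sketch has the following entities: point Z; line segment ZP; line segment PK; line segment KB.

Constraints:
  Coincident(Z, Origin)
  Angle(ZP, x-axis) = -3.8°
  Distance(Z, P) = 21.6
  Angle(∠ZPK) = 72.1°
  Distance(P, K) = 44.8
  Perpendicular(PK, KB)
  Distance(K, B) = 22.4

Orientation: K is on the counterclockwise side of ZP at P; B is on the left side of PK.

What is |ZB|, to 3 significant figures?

38.2

Z is at the origin; ZP runs at -3.8° with length 21.6, so P = 21.6·(cos -3.8°, sin -3.8°) = (21.6, -1.43). ∠ZPK = 72.1°, so PK runs at -3.8° + (180° − 72.1°) = 104° from the x-axis; with |PK| = 44.8, K = P + 44.8·(cos 104°, sin 104°) = (10.6, 42.0). The perpendicularity gives KB at right angles to PK; with |KB| = 22.4 on the left of PK, B = K + 22.4·(-0.970, -0.244) = (-11.1, 36.6). Then |ZB| = |B − Z| = 38.2.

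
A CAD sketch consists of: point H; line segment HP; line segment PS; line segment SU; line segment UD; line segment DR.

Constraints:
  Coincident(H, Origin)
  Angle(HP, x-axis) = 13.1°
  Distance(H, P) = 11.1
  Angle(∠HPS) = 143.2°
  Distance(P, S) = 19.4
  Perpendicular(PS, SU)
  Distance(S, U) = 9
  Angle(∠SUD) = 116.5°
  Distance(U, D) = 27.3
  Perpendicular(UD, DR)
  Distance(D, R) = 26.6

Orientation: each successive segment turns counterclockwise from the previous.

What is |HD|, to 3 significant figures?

15.0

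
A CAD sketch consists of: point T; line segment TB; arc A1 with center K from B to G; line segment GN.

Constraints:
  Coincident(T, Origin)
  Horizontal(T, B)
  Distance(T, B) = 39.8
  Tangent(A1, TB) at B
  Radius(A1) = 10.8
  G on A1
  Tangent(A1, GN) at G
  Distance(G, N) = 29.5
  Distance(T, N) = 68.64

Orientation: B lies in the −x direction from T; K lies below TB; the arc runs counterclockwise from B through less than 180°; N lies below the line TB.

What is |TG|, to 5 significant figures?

50.782

Checks: |KG| = 10.80 ✓; ∠(KG, GN) = 90.00° ✓; |GN| = 29.50 ✓; |TN| = 68.64 ✓.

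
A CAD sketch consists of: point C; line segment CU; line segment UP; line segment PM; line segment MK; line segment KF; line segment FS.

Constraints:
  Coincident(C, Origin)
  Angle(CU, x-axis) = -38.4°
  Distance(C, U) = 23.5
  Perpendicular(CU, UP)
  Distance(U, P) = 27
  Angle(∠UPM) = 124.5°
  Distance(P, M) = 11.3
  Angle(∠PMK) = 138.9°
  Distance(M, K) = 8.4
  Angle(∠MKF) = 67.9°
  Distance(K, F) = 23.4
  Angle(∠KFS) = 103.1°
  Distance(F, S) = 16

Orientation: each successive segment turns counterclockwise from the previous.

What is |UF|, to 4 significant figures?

13.53

C is at the origin; CU runs at -38.4° with length 23.5, so U = (18.42, -14.60). CU is perpendicular to UP, so UP runs at 51.60°; with |UP| = 27.0, P = (35.19, 6.563). ∠UPM = 124.5° gives PM at 107.1° from the x-axis; with |PM| = 11.3, M = (31.87, 17.36). ∠PMK = 138.9° gives MK at 148.2° from the x-axis; with |MK| = 8.4, K = (24.73, 21.79). ∠MKF = 67.9° gives KF at -99.70° from the x-axis; with |KF| = 23.4, F = (20.78, -1.276). Then |UF| = |F − U| = 13.53.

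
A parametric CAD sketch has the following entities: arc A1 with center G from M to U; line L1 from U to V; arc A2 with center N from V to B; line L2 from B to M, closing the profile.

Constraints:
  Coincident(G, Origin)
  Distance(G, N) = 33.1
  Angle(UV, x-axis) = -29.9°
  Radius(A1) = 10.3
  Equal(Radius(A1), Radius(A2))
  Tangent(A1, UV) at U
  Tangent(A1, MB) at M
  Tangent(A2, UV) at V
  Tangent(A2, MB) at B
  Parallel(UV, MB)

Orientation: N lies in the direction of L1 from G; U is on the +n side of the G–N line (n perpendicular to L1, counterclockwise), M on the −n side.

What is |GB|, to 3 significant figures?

34.7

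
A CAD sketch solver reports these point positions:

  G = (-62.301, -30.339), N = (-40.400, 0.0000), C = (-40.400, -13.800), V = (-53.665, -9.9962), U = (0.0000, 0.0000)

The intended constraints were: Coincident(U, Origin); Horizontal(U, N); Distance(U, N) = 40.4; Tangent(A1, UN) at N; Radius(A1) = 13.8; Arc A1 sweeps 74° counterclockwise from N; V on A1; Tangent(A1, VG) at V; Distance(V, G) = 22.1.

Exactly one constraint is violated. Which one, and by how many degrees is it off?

Tangent(A1, VG) at V — off by 7.00°.

U = (0.00, 0.00) ✓; U.y = 0.00, N.y = 0.00 ✓; |UN| = 40.40 ✓; ∠(CN, NU) = 90.00° ✓; |CN| = 13.80 ✓; bearing(C→V) − bearing(C→N) = 74.00° ✓; |CV| = 13.80 ✓; ∠(CV, VG) = 97.00° ✗; |VG| = 22.10 ✓.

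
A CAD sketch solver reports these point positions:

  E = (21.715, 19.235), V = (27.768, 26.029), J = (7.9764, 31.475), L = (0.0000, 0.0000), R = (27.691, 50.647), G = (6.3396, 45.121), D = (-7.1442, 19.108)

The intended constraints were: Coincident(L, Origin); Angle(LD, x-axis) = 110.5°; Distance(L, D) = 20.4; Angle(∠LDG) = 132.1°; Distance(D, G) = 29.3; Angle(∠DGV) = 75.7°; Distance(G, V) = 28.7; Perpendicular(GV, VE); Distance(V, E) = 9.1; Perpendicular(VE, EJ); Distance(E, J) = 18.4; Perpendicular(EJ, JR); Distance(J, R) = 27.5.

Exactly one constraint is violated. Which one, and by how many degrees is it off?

Perpendicular(EJ, JR) — off by 4.10°.

L = (0.00, 0.00) ✓; LD at 110.5° ✓; |LD| = 20.40 ✓; ∠LDG = 132.1° ✓; |DG| = 29.30 ✓; ∠DGV = 75.70° ✓; |GV| = 28.70 ✓; ∠(GV, VE) = 90.00° ✓; |VE| = 9.099 ✓; ∠(VE, EJ) = 90.00° ✓; |EJ| = 18.40 ✓; ∠(EJ, JR) = 94.10° ✗; |JR| = 27.50 ✓.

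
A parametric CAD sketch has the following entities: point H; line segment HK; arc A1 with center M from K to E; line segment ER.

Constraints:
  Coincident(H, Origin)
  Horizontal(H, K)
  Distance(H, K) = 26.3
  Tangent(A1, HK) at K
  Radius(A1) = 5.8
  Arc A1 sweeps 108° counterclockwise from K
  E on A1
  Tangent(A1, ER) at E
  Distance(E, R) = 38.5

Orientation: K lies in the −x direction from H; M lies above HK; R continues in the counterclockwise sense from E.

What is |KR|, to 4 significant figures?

44.67

H is at the origin; HK is horizontal with |HK| = 26.3 and K on the −x side, so K = (-26.30, 0.000). Since A1 is tangent to HK there, MK ⟂ HK, so M = K + (0, 5.8) = (-26.30, 5.800). On A1, K sits at bearing -90° from M; a 108° counterclockwise sweep puts E at bearing 18°, so E = M + 5.8·(cos 18°, sin 18°) = (-20.78, 7.592). The tangent condition forces ME to be normal to ER, so ER runs along (−sin 18°, cos 18°); with |ER| = 38.5, R = (-32.68, 44.21). Then |KR| = |R − K| = 44.67.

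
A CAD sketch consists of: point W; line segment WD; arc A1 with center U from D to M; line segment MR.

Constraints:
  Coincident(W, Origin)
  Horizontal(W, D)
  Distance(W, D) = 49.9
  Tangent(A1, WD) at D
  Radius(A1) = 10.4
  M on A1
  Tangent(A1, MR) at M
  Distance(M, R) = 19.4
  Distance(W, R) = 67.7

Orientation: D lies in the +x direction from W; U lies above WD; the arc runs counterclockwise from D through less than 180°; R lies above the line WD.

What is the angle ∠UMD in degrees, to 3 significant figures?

46.0°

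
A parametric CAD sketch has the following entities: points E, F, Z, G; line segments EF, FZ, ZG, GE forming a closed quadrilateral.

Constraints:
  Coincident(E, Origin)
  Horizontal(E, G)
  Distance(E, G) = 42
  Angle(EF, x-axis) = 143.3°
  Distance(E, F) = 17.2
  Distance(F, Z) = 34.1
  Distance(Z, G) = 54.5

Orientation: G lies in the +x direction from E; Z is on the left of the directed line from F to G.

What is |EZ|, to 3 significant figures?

39.5

Checks: |FZ| = 34.10 ✓; |ZG| = 54.50 ✓.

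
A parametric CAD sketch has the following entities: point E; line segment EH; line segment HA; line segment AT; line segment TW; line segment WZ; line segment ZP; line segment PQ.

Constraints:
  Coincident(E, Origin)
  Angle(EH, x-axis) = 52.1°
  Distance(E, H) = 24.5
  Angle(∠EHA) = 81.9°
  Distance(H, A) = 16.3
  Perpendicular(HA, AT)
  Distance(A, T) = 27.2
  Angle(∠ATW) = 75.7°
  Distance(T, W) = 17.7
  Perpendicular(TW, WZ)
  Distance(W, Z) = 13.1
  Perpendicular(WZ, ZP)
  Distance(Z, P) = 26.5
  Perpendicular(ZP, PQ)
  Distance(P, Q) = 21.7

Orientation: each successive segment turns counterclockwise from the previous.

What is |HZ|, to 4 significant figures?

10.41

∠ATW = 75.7° gives TW at -15.50° from the x-axis; with |TW| = 17.7, W = (4.444, -0.9001). TW is perpendicular to WZ, so WZ runs at 74.50°; with |WZ| = 13.1, Z = (7.945, 11.72). Then |HZ| = |Z − H| = 10.41.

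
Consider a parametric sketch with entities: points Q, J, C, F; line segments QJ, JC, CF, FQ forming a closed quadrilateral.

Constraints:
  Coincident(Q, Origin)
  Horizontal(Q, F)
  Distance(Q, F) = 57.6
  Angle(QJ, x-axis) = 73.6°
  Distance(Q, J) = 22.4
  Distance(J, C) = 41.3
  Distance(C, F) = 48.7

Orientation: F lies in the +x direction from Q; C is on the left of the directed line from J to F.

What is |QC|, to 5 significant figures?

60.508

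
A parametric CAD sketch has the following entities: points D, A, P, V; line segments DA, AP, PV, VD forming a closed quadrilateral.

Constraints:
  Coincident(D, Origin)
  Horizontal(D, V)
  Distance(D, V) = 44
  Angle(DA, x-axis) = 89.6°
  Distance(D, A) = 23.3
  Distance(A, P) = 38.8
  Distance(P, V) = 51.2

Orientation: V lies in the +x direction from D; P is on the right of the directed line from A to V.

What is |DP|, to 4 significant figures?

15.94

D is at the origin; DV is horizontal with |DV| = 44.0 and V in +x, so V = (44.0, 0). DA runs at 89.6° with |DA| = 23.3, so A = (0.1627, 23.30). P is determined by |AP| = 38.8 and |PV| = 51.2 together: it lies at the intersection of circle(A, 38.8) and circle(V, 51.2). With |AV| = 49.64, the foot of the radical line on AV is 13.58 from A and the perpendicular offset is √(38.8² − 13.58²) = 36.35. Taking the right-of-AV solution: P = (-4.901, -15.17).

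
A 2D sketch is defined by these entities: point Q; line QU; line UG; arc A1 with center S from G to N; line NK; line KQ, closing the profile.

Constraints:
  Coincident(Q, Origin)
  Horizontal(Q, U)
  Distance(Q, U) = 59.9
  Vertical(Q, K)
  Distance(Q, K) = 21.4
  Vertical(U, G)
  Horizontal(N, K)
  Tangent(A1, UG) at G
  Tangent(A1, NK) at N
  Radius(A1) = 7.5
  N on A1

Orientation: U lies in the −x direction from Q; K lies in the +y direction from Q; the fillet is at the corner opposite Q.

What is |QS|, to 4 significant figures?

54.21

QK is vertical with |QK| = 21.4 and K on the +y side, so K = (0.000, 21.40). The virtual corner opposite Q is at (-59.90, 21.40). The tangent condition forces SG to be normal to UG and the tangent condition forces SN to be normal to NK, with radius 7.5, so the center S sits 7.5 in from both sides at S = (-52.40, 13.90). Then |QS| = |S − Q| = 54.21.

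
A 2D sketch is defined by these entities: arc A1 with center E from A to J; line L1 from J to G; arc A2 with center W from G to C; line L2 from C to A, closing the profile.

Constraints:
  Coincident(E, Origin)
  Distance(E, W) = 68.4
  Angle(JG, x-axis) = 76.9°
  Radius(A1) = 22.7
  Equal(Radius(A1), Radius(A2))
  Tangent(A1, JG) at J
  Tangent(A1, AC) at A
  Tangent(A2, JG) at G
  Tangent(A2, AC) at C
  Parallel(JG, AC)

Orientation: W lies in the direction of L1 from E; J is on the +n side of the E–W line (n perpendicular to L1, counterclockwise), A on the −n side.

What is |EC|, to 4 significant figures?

72.07

The slot axis is L1's direction at 76.9°, so u = (cos 76.9°, sin 76.9°) = (0.2267, 0.9740) and n = (−sin 76.9°, cos 76.9°) = (-0.9740, 0.2267). E is at the origin and W lies 68.4 along u from E, so W = 68.4·u = (15.50, 66.62). Tangency of A1 to both parallel lines with radius 22.7 puts J and A at E ± 22.7·n: J = (-22.11, 5.145), A = (22.11, -5.145). Equal radii place G and C the same way about W: G = W + 22.7·n = (-6.606, 71.76), C = W − 22.7·n = (37.61, 61.47). Then |EC| = |C − E| = 72.07.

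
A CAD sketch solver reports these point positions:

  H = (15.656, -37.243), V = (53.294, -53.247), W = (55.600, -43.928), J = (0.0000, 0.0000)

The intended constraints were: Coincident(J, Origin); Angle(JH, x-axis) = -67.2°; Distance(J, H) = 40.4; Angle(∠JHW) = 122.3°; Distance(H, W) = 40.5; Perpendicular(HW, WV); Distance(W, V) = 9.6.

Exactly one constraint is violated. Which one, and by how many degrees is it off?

Perpendicular(HW, WV) — off by 4.40°.

J = (0.00, 0.00) ✓; JH at -67.20° ✓; |JH| = 40.40 ✓; ∠JHW = 122.3° ✓; |HW| = 40.50 ✓; ∠(HW, WV) = 94.40° ✗; |WV| = 9.600 ✓.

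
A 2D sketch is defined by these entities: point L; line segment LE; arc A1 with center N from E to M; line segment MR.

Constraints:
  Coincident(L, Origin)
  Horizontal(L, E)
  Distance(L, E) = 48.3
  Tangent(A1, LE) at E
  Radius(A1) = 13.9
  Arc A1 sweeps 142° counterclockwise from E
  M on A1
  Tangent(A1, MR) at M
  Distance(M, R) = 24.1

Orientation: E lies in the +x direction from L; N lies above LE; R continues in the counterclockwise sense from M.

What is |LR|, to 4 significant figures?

54.86

L is at the origin; LE is horizontal with |LE| = 48.3 and E on the +x side, so E = (48.30, 0.000). Since A1 is tangent to LE there, NE ⟂ LE, so N = E + (0, 13.9) = (48.30, 13.90). On A1, E sits at bearing -90° from N; a 142° counterclockwise sweep puts M at bearing 52°, so M = N + 13.9·(cos 52°, sin 52°) = (56.86, 24.85). The tangent condition forces NM to be normal to MR, so MR runs along (−sin 52°, cos 52°); with |MR| = 24.1, R = (37.87, 39.69). Then |LR| = |R − L| = 54.86.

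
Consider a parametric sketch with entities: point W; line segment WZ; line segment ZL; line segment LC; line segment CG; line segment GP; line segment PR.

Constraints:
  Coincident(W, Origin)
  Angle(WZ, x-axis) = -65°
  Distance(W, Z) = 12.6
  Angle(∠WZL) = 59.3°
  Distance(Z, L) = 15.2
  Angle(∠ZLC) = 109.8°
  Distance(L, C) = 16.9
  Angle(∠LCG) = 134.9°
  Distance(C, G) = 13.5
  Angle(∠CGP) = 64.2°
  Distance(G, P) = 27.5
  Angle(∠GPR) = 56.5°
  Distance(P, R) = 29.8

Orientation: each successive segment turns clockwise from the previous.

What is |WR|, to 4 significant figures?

22.23

∠CGP = 64.2° gives GP at -56.80° from the x-axis; with |GP| = 27.5, P = (8.094, -4.958). ∠GPR = 56.5° gives PR at 179.7° from the x-axis; with |PR| = 29.8, R = (-21.71, -4.802). Then |WR| = |R − W| = 22.23.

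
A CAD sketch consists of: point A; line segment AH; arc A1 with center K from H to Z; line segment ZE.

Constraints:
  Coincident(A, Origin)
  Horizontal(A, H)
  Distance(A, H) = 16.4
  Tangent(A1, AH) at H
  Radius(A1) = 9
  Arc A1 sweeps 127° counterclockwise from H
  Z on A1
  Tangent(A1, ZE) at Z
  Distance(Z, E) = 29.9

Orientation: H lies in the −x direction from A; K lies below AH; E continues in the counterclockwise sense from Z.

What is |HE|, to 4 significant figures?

39.79

A is at the origin; AH is horizontal with |AH| = 16.4 and H on the −x side, so H = (-16.40, 0.000). A1 meets AH tangentially, so KH is at right angles to AH, so K = H + (0, -9) = (-16.40, -9.000). On A1, H sits at bearing 90° from K; a 127° counterclockwise sweep puts Z at bearing 217°, so Z = K + 9.0·(cos 217°, sin 217°) = (-23.59, -14.42). Tangency of A1 to ZE means the radius KZ is perpendicular to ZE, so ZE runs along (−sin 217°, cos 217°); with |ZE| = 29.9, E = (-5.593, -38.30). Then |HE| = |E − H| = 39.79.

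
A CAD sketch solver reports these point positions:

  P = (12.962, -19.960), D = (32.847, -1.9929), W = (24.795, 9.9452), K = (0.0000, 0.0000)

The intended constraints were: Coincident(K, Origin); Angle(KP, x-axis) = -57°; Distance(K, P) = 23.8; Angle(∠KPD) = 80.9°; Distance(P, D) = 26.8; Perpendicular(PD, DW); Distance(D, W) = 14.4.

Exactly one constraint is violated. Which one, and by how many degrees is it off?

Perpendicular(PD, DW) — off by 8.10°.

K = (0.00, 0.00) ✓; KP at -57.00° ✓; |KP| = 23.80 ✓; ∠KPD = 80.90° ✓; |PD| = 26.80 ✓; ∠(PD, DW) = 81.90° ✗; |DW| = 14.40 ✓.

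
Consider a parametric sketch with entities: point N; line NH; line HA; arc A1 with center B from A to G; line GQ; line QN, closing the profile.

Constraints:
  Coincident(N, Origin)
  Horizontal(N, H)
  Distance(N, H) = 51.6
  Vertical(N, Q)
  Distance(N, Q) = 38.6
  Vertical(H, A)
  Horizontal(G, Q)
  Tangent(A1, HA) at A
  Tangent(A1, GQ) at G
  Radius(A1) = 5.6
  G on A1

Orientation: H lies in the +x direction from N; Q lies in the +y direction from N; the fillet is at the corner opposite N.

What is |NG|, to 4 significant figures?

60.05

The virtual corner opposite N is at (51.60, 38.60). The tangent condition forces BA to be normal to HA and since A1 is tangent to GQ there, BG ⟂ GQ, with radius 5.6, so the center B sits 5.6 in from both sides at B = (46.00, 33.00). That places the tangent points at A = (51.60, 33.00) on HA and G = (46.00, 38.60) on GQ. Then |NG| = |G − N| = 60.05.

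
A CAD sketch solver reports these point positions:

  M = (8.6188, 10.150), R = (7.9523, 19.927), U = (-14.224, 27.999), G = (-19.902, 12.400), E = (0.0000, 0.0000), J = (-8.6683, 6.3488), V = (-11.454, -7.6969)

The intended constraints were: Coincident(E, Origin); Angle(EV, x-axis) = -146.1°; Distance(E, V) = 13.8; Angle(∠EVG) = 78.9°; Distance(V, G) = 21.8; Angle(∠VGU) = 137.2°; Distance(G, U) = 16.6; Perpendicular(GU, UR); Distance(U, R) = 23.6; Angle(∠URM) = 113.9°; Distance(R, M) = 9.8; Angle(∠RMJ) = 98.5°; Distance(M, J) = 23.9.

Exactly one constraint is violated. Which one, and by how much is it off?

Distance(M, J) = 23.9 — off by 6.20.

E = (0.00, 0.00) ✓; EV at -146.1° ✓; |EV| = 13.80 ✓; ∠EVG = 78.90° ✓; |VG| = 21.80 ✓; ∠VGU = 137.2° ✓; |GU| = 16.60 ✓; ∠(GU, UR) = 90.00° ✓; |UR| = 23.60 ✓; ∠URM = 113.9° ✓; |RM| = 9.800 ✓; ∠RMJ = 98.50° ✓; |MJ| = 17.70 ✗.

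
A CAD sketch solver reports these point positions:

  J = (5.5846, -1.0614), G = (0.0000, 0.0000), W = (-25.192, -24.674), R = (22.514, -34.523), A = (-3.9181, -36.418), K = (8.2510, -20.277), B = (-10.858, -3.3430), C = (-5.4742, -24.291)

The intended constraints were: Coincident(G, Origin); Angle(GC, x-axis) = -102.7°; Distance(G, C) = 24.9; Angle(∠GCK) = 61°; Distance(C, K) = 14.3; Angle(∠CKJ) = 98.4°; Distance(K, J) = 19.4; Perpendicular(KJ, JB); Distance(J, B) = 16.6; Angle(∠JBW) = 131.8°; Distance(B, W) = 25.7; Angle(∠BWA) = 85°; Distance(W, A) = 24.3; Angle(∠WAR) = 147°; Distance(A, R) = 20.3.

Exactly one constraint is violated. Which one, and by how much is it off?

Distance(A, R) = 20.3 — off by 6.20.

G = (0.00, 0.00) ✓; GC at -102.7° ✓; |GC| = 24.90 ✓; ∠GCK = 61.00° ✓; |CK| = 14.30 ✓; ∠CKJ = 98.40° ✓; |KJ| = 19.40 ✓; ∠(KJ, JB) = 90.00° ✓; |JB| = 16.60 ✓; ∠JBW = 131.8° ✓; |BW| = 25.70 ✓; ∠BWA = 85.00° ✓; |WA| = 24.30 ✓; ∠WAR = 147.0° ✓; |AR| = 26.50 ✗.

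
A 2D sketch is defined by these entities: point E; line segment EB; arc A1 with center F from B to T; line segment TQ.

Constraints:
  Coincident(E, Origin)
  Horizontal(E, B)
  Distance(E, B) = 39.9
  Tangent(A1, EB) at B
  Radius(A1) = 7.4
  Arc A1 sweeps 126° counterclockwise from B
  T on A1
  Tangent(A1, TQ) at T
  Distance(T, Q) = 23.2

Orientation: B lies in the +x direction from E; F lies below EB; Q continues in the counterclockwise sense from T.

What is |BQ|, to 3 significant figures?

31.5

On A1, B sits at bearing 90° from F; a 126° counterclockwise sweep puts T at bearing 216°, so T = F + 7.4·(cos 216°, sin 216°) = (33.9, -11.7). A1 meets TQ tangentially, so FT is at right angles to TQ, so TQ runs along (−sin 216°, cos 216°); with |TQ| = 23.2, Q = (47.5, -30.5). Then |BQ| = |Q − B| = 31.5.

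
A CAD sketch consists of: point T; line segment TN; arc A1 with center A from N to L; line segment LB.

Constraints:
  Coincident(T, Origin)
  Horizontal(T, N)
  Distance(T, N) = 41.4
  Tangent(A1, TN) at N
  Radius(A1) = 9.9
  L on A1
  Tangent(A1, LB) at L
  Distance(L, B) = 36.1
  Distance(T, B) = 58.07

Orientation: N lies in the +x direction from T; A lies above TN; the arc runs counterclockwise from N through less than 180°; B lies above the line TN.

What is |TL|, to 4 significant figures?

52.28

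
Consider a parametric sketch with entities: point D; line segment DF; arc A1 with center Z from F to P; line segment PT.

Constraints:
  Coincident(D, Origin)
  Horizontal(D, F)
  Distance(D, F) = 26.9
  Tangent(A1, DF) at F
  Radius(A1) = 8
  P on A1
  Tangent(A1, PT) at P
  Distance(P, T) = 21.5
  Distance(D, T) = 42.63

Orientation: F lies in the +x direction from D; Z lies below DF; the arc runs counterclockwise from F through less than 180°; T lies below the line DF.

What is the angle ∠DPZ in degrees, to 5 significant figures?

122.69°

D is at the origin; DF is horizontal with |DF| = 26.9 and F on the +x side, so F = (26.900, 0.0000). A1 meets DF tangentially, so ZF is at right angles to DF, so Z = F + (0, -8) = (26.900, -8.0000). Since ZP ⟂ PT (tangency), |ZT| = √(8.0² + 21.5²) = 22.940 regardless of where P sits on A1. So T lies on both circle(D, 42.63) and circle(Z, 22.940); the below-DF intersection is T = (29.479, -30.795). P is the foot of the tangent from T: P = (19.763, -11.615).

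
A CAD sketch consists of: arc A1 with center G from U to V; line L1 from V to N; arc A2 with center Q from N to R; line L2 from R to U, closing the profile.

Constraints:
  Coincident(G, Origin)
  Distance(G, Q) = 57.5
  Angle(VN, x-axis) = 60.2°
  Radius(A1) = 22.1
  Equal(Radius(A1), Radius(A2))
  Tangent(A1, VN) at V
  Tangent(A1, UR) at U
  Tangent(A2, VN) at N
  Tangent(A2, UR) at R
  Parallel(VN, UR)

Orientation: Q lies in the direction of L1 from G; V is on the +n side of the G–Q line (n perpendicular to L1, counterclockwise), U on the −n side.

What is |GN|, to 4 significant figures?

61.60

The slot axis is L1's direction at 60.2°, so u = (cos 60.2°, sin 60.2°) = (0.4970, 0.8678) and n = (−sin 60.2°, cos 60.2°) = (-0.8678, 0.4970). G is at the origin and Q lies 57.5 along u from G, so Q = 57.5·u = (28.58, 49.90). Tangency of A1 to both parallel lines with radius 22.1 puts V and U at G ± 22.1·n: V = (-19.18, 10.98), U = (19.18, -10.98). Equal radii place N and R the same way about Q: N = Q + 22.1·n = (9.398, 60.88), R = Q − 22.1·n = (47.75, 38.91). Then |GN| = |N − G| = 61.60.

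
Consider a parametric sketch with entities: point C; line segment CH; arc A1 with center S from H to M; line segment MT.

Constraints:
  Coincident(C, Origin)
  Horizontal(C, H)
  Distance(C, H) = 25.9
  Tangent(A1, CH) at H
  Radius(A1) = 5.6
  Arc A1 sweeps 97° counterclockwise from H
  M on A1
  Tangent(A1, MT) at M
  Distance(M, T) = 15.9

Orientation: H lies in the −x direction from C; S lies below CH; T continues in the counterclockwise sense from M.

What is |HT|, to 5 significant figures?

22.359

On A1, H sits at bearing 90° from S; a 97° counterclockwise sweep puts M at bearing 187°, so M = S + 5.6·(cos 187°, sin 187°) = (-31.458, -6.2825). A1 meets MT tangentially, so SM is at right angles to MT, so MT runs along (−sin 187°, cos 187°); with |MT| = 15.9, T = (-29.521, -22.064). Then |HT| = |T − H| = 22.359.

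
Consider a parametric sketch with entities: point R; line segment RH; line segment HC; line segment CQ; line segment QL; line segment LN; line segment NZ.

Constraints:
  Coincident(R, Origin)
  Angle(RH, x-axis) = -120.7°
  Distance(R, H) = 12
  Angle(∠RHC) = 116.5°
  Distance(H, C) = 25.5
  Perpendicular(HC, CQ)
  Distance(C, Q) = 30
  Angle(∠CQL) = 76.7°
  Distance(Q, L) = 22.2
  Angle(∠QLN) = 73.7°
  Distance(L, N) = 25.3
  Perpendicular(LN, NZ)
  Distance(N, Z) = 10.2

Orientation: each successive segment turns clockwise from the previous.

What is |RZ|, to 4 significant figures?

30.74

R is at the origin; RH runs at -120.7° with length 12.0, so H = (-6.127, -10.32). ∠RHC = 116.5° gives HC at 175.8° from the x-axis; with |HC| = 25.5, C = (-31.56, -8.451). HC is perpendicular to CQ, so CQ runs at 85.80°; with |CQ| = 30.0, Q = (-29.36, 21.47). ∠CQL = 76.7° gives QL at -17.50° from the x-axis; with |QL| = 22.2, L = (-8.188, 14.79). ∠QLN = 73.7° gives LN at -123.8° from the x-axis; with |LN| = 25.3, N = (-22.26, -6.231). LN is perpendicular to NZ, so NZ runs at 146.2°; with |NZ| = 10.2, Z = (-30.74, -0.5566). Then |RZ| = |Z − R| = 30.74.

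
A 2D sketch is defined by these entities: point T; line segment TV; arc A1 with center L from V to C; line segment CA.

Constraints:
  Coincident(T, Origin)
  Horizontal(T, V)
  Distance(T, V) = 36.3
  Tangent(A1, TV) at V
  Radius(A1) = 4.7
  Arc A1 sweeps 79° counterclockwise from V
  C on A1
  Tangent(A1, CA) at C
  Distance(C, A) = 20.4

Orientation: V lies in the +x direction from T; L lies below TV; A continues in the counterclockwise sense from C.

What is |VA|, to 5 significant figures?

25.301

T is at the origin; T and V share the same y with |TV| = 36.3 and V on the +x side, so V = (36.300, 0.0000). A1 meets TV tangentially, so LV is at right angles to TV, so L = V + (0, -4.7) = (36.300, -4.7000). On A1, V sits at bearing 90° from L; a 79° counterclockwise sweep puts C at bearing 169°, so C = L + 4.7·(cos 169°, sin 169°) = (31.686, -3.8032). Tangency of A1 to CA means the radius LC is perpendicular to CA, so CA runs along (−sin 169°, cos 169°); with |CA| = 20.4, A = (27.794, -23.828). Then |VA| = |A − V| = 25.301.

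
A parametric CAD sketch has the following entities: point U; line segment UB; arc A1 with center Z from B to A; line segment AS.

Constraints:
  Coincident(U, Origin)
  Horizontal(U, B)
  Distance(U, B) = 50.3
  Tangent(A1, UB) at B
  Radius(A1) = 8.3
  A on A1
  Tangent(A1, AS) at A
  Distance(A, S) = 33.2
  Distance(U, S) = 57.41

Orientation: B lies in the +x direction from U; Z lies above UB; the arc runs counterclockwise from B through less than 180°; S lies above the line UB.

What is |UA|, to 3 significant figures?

58.8

Checks: ∠(ZB, BU) = 90.00° ✓; |ZB| = 8.300 ✓; |ZA| = 8.300 ✓; ∠(ZA, AS) = 90.00° ✓; |AS| = 33.20 ✓; |US| = 57.41 ✓.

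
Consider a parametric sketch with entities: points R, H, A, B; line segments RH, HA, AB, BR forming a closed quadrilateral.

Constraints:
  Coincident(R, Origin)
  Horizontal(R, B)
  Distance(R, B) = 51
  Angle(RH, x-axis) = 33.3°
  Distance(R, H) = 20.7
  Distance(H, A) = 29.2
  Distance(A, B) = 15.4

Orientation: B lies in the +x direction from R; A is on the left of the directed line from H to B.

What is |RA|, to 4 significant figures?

48.58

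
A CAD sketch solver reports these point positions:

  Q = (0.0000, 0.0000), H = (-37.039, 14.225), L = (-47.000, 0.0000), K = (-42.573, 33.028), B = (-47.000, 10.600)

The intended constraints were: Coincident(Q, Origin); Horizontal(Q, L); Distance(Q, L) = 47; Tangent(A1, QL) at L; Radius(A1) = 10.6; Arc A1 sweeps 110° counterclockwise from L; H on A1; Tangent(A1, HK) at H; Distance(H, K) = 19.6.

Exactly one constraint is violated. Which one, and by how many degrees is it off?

Tangent(A1, HK) at H — off by 3.60°.

Q = (0.00, 0.00) ✓; Q.y = 0.00, L.y = 0.00 ✓; |QL| = 47.00 ✓; ∠(BL, LQ) = 90.00° ✓; |BL| = 10.60 ✓; bearing(B→H) − bearing(B→L) = 110.0° ✓; |BH| = 10.60 ✓; ∠(BH, HK) = 93.60° ✗; |HK| = 19.60 ✓.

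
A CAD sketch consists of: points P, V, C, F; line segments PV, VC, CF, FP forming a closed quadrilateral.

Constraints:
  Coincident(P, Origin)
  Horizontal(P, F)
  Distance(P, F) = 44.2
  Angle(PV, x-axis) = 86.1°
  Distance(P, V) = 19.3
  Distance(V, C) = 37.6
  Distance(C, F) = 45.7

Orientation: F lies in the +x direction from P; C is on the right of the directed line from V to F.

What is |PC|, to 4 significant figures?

18.48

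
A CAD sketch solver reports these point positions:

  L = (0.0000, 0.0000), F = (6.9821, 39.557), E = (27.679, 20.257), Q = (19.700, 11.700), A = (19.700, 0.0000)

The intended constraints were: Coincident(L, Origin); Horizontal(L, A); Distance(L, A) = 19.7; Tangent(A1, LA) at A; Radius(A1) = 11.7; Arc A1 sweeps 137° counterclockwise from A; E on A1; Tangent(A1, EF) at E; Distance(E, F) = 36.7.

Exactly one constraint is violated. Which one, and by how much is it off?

Distance(E, F) = 36.7 — off by 8.40.

L = (0.00, 0.00) ✓; L.y = 0.00, A.y = 0.00 ✓; |LA| = 19.70 ✓; ∠(QA, AL) = 90.00° ✓; |QA| = 11.70 ✓; bearing(Q→E) − bearing(Q→A) = 137.0° ✓; |QE| = 11.70 ✓; ∠(QE, EF) = 90.00° ✓; |EF| = 28.30 ✗.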